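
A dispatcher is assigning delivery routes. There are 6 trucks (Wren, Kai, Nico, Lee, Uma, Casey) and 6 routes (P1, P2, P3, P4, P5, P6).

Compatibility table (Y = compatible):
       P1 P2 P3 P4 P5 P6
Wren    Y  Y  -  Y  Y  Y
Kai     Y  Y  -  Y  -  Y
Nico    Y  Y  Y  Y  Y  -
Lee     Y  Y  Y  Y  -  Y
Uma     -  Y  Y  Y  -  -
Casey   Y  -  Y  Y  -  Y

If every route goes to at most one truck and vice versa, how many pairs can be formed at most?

6

A valid assignment of size 6: Wren-P5, Kai-P6, Nico-P2, Lee-P3, Uma-P4, Casey-P1.
All 6 trucks are matched, so no larger matching exists.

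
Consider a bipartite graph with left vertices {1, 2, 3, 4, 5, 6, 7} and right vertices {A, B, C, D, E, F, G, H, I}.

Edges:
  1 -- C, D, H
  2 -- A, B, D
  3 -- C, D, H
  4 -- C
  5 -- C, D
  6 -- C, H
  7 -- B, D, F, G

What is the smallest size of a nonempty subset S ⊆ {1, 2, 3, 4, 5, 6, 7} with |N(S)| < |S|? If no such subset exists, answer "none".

4

Take S = {1, 3, 4, 5}. Its neighbourhood is {C, D, H}, so |N(S)| = 3 < |S| = 4.
Every subset of size less than 4 has at least as many neighbours as members, so 4 is the minimum.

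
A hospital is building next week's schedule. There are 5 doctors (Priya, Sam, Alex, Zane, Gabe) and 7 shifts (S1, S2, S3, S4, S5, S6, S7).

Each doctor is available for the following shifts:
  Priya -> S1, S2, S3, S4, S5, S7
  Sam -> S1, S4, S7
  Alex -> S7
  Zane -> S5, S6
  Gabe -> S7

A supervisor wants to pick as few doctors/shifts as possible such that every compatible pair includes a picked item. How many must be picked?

4

The 4 edges Priya–S2, Sam–S4, Alex–S7, Zane–S6 form a matching, so any vertex cover needs at least 4 vertices (one per matched edge).
Conversely {Priya, Sam, Zane, S7} meets every edge and has exactly 4 vertices, so 4 is optimal.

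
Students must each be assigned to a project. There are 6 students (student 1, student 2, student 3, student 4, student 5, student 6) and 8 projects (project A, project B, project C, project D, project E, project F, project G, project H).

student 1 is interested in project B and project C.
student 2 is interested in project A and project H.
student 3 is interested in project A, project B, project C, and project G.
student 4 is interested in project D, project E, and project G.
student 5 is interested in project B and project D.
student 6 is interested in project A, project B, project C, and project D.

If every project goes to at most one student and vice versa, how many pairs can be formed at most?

6

A valid assignment of size 6: student 1-project B, student 2-project H, student 3-project A, student 4-project E, student 5-project D, student 6-project C.
All 6 students are matched, so no larger matching exists.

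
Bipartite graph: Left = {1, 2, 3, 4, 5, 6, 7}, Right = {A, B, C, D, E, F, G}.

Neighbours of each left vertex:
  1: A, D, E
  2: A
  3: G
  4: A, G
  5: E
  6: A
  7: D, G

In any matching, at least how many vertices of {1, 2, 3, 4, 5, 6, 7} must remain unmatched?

A valid assignment of size 4: 1–D, 2–A, 3–G, 5–E.
The set {1, 2, 3, 4, 5, 6, 7} has only 4 neighbours ({A, D, E, G}), so by Hall's theorem at most 4 of the 7 left vertices can be matched.
That matches 4 of the 7, leaving 3 unmatched; no matching can do better.

3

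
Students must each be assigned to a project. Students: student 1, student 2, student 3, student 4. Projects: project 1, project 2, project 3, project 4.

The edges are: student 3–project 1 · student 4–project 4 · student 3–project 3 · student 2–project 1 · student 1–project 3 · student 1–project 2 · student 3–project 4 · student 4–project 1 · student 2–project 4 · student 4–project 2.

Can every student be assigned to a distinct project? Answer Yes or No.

For example, pair student 1–project 2, student 2–project 1, student 3–project 3, student 4–project 4.
All 4 students are covered.

Yes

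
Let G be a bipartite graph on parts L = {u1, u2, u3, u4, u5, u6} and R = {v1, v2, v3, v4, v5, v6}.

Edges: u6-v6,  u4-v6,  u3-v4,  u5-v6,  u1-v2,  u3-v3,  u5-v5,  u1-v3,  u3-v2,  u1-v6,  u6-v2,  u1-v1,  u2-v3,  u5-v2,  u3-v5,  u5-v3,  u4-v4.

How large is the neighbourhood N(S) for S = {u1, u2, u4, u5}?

The union of neighbours of {u1, u2, u4, u5} is {v1, v2, v3, v4, v5, v6}, which has 6 elements.
Since |N(S)| = 6 ≥ |S| = 4, Hall's condition holds for this subset.

6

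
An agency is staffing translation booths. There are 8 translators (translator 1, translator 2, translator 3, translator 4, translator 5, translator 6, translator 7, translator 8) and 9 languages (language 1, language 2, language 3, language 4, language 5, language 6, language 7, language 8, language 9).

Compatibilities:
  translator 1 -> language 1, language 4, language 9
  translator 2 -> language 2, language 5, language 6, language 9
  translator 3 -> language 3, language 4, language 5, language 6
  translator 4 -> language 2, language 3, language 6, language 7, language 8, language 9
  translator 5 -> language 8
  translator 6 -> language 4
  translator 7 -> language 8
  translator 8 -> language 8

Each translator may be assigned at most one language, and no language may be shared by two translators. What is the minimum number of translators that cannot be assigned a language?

2

One maximum matching: translator 1→language 9, translator 2→language 6, translator 3→language 3, translator 4→language 2, translator 5→language 8, translator 6→language 4.
The set {translator 5, translator 7, translator 8} has only 1 neighbour ({language 8}), so by Hall's theorem at most 6 of the 8 translators can be matched.
That matches 6 of the 8, leaving 2 unmatched; no matching can do better.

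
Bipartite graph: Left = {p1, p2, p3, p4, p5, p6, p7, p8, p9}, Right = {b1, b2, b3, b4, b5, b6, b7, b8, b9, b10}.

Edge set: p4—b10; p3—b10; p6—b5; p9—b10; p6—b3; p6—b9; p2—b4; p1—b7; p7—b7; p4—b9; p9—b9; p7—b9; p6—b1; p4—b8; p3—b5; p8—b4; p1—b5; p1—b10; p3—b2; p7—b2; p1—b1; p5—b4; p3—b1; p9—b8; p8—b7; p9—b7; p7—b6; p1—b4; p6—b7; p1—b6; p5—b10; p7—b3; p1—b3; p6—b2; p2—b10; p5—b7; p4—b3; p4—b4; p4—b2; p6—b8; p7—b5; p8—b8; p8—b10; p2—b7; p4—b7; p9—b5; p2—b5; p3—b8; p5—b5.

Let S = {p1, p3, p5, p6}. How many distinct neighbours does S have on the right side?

The union of neighbours of {p1, p3, p5, p6} is {b1, b2, b3, b4, b5, b6, b7, b8, b9, b10}, which has 10 elements.
Since |N(S)| = 10 ≥ |S| = 4, Hall's condition holds for this subset.

10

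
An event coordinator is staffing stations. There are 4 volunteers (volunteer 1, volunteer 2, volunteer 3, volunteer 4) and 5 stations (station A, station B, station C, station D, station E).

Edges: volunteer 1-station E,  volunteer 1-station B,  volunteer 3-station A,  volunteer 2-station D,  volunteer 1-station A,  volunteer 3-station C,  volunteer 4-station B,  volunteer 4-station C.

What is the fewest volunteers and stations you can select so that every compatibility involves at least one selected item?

A maximum matching has 4 edges (e.g. volunteer 1–station A, volunteer 2–station D, volunteer 3–station C, volunteer 4–station B).
By König's theorem the minimum vertex cover has the same size. One such cover is {volunteer 1, volunteer 2, volunteer 3, volunteer 4}.

4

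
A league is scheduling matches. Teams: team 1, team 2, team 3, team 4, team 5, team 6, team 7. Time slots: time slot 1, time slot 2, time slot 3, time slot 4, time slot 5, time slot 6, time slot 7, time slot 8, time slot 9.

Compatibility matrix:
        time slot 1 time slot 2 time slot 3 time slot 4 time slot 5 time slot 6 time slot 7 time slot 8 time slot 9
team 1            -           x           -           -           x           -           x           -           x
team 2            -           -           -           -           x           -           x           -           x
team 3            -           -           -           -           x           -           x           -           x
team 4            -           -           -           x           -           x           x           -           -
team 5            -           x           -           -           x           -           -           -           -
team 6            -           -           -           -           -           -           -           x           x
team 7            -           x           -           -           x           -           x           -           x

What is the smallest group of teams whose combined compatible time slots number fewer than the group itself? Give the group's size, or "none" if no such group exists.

5

Take S = {team 1, team 2, team 3, team 5, team 7}. Its neighbourhood is {time slot 2, time slot 5, time slot 7, time slot 9}, so |N(S)| = 4 < |S| = 5.
Every subset of size less than 5 has at least as many neighbours as members, so 5 is the minimum.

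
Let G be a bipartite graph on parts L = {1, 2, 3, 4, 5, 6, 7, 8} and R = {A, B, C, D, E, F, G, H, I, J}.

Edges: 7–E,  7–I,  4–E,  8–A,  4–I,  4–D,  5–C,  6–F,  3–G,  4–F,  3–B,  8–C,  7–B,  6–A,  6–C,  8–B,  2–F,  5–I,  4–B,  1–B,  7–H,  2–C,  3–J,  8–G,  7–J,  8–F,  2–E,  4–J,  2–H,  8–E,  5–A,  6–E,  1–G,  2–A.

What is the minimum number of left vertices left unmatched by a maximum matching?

For example, pair 1→B, 2→A, 3→J, 4→F, 5→I, 6→C, 7→E, 8→G.
All 8 left vertices are matched, so no larger matching exists.
That matches 8 of the 8, leaving 0 unmatched; no matching can do better.

0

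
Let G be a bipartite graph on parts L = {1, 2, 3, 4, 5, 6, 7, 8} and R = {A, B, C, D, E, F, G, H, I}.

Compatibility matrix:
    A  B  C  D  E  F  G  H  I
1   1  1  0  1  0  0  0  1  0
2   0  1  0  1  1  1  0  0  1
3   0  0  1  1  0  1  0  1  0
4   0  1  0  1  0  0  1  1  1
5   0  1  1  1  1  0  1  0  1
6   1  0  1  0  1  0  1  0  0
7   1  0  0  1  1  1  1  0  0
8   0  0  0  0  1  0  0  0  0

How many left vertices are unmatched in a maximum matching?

A valid assignment of size 8: 1-D, 2-B, 3-F, 4-H, 5-G, 6-C, 7-A, 8-E.
All 8 left vertices are matched, so no larger matching exists.
That matches 8 of the 8, leaving 0 unmatched; no matching can do better.

0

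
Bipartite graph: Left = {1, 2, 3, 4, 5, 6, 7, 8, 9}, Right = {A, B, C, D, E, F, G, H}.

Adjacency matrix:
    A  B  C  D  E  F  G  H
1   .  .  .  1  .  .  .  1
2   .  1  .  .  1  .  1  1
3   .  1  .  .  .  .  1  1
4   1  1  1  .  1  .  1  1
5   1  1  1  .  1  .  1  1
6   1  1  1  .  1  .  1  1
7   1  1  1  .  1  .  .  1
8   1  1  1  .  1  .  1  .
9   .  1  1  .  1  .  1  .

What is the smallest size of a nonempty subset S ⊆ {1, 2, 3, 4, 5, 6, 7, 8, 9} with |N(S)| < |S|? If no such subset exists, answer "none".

7

Take S = {2, 3, 4, 5, 6, 7, 8}. Its neighbourhood is {A, B, C, E, G, H}, so |N(S)| = 6 < |S| = 7.
Every subset of size less than 7 has at least as many neighbours as members, so 7 is the minimum.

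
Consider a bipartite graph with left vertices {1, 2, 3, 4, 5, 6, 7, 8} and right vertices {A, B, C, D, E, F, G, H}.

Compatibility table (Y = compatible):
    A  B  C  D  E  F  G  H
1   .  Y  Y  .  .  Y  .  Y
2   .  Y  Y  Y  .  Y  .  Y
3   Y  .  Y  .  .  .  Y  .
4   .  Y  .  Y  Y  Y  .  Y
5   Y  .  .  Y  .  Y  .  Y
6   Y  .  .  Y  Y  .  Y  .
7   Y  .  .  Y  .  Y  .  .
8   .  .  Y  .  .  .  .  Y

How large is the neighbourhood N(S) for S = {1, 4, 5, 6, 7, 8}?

The union of neighbours of {1, 4, 5, 6, 7, 8} is {A, B, C, D, E, F, G, H}, which has 8 elements.
Since |N(S)| = 8 ≥ |S| = 6, Hall's condition holds for this subset.

8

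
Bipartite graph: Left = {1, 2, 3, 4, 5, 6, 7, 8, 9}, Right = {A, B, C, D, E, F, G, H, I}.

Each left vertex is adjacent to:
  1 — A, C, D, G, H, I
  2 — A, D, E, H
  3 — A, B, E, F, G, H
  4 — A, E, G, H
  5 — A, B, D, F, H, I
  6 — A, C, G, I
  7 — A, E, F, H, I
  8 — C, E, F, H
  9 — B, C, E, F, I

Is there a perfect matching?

For example, pair 1-I, 2-D, 3-B, 4-G, 5-H, 6-C, 7-A, 8-F, 9-E.
All 9 left vertices are covered.

Yes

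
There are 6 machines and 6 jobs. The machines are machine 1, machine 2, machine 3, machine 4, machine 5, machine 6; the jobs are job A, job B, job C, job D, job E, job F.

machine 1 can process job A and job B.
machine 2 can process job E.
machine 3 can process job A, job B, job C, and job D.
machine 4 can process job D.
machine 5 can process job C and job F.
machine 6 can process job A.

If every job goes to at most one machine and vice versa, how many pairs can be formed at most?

One maximum matching: machine 1→job B, machine 2→job E, machine 3→job C, machine 4→job D, machine 5→job F, machine 6→job A.
All 6 machines are matched, so no larger matching exists.

6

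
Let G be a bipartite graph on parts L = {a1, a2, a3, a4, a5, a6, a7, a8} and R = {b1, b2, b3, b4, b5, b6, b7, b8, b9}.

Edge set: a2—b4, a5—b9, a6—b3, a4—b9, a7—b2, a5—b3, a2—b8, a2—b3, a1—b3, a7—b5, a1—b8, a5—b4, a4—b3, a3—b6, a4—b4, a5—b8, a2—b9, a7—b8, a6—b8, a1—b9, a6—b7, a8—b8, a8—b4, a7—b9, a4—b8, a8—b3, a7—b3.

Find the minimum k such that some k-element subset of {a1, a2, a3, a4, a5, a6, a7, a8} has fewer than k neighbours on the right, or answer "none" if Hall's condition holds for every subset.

Take S = {a1, a2, a4, a5, a8}. Its neighbourhood is {b3, b4, b8, b9}, so |N(S)| = 4 < |S| = 5.
Every subset of size less than 5 has at least as many neighbours as members, so 5 is the minimum.

5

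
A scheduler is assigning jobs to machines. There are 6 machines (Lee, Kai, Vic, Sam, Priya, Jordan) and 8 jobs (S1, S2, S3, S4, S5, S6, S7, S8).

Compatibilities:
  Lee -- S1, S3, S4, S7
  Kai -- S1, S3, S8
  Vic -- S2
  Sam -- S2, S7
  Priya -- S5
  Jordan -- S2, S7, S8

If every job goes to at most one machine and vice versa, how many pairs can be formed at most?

6

One maximum matching: Lee-S4, Kai-S3, Vic-S2, Sam-S7, Priya-S5, Jordan-S8.
This saturates every machine, so 6 is the maximum.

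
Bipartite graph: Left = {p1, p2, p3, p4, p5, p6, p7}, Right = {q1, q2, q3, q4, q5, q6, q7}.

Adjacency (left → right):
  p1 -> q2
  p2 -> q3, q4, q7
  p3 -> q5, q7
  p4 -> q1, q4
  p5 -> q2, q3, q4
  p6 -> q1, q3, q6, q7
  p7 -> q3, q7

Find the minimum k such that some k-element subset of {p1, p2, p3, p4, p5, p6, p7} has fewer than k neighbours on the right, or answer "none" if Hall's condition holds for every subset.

A matching saturating every left vertex exists, for instance p1→q2, p2→q4, p3→q5, p4→q1, p5→q3, p6→q6, p7→q7.
By Hall's marriage theorem, this means |N(S)| ≥ |S| for every subset S, so no violating subset exists.

none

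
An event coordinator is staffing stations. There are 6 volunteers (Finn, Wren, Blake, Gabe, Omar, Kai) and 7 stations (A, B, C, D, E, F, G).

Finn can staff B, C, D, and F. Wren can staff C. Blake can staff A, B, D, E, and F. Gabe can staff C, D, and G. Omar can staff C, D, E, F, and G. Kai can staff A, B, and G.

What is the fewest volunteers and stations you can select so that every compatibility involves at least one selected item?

The 6 edges Finn–F, Wren–C, Blake–A, Gabe–D, Omar–G, Kai–B form a matching, so any vertex cover needs at least 6 vertices (one per matched edge).
Conversely {Finn, Wren, Blake, Gabe, Omar, Kai} meets every edge and has exactly 6 vertices, so 6 is optimal.

6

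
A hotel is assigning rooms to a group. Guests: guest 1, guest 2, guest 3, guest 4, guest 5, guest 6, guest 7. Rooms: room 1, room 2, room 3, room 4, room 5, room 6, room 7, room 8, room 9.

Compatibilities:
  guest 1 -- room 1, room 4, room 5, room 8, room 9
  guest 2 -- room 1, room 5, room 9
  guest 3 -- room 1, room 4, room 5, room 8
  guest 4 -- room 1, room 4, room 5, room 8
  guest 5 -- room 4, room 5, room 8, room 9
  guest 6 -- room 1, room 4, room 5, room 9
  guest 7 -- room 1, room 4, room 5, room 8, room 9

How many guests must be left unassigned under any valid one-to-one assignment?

A valid assignment of size 5: guest 1–room 5, guest 2–room 9, guest 3–room 1, guest 4–room 4, guest 5–room 8.
The set {guest 1, guest 2, guest 3, guest 4, guest 5, guest 6, guest 7} has only 5 neighbours ({room 1, room 4, room 5, room 8, room 9}), so by Hall's theorem at most 5 of the 7 guests can be matched.
That matches 5 of the 7, leaving 2 unmatched; no matching can do better.

2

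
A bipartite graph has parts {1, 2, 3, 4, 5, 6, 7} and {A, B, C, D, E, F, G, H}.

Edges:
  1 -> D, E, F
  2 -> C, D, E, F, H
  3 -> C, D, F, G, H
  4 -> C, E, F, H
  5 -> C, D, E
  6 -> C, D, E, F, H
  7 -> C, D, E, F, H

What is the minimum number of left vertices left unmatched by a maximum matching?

One maximum matching: 1-D, 2-F, 3-G, 4-H, 5-C, 6-E.
The set {1, 2, 4, 5, 6, 7} has only 5 neighbours ({C, D, E, F, H}), so by Hall's theorem at most 6 of the 7 left vertices can be matched.
That matches 6 of the 7, leaving 1 unmatched; no matching can do better.

1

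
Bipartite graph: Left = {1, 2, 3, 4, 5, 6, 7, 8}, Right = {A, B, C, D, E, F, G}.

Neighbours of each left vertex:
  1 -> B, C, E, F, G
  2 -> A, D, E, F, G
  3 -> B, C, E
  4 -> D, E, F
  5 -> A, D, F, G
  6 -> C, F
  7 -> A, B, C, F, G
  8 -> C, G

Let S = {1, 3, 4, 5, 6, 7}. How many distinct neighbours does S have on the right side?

The union of neighbours of {1, 3, 4, 5, 6, 7} is {A, B, C, D, E, F, G}, which has 7 elements.
Since |N(S)| = 7 ≥ |S| = 6, Hall's condition holds for this subset.

7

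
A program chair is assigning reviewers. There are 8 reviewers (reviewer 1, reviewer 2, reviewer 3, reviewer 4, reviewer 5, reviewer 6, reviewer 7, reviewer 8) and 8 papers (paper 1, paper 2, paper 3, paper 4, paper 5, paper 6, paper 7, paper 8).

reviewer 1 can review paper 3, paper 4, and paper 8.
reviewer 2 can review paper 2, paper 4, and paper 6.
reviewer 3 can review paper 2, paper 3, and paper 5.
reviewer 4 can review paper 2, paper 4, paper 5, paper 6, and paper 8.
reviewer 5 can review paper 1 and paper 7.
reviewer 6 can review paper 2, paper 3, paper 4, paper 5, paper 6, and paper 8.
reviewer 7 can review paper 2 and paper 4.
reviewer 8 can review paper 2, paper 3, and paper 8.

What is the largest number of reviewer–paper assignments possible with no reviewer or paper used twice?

For example, pair reviewer 1–paper 8, reviewer 2–paper 6, reviewer 3–paper 3, reviewer 4–paper 2, reviewer 5–paper 7, reviewer 6–paper 5, reviewer 7–paper 4.
The set {reviewer 1, reviewer 2, reviewer 3, reviewer 4, reviewer 6, reviewer 7, reviewer 8} has only 6 neighbours ({paper 2, paper 3, paper 4, paper 5, paper 6, paper 8}), so by Hall's theorem at most 7 of the 8 reviewers can be matched.

7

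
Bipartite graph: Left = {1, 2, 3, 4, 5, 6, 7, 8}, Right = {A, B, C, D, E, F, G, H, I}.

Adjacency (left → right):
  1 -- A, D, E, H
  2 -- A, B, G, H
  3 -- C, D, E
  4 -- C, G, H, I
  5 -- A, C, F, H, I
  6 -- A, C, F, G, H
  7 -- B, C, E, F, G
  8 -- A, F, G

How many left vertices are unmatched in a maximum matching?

For example, pair 1→D, 2→B, 3→E, 4→C, 5→H, 6→A, 7→G, 8→F.
All 8 left vertices are matched, so no larger matching exists.
That matches 8 of the 8, leaving 0 unmatched; no matching can do better.

0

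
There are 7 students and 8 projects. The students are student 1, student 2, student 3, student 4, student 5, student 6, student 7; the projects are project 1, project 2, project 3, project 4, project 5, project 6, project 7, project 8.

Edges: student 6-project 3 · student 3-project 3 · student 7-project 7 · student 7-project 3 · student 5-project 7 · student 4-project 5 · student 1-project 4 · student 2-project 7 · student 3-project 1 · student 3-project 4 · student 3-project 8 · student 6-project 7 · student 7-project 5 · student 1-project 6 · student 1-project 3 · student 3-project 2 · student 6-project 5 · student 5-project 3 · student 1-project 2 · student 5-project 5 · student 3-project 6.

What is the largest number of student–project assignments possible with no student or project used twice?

5

For example, pair student 1–project 4, student 2–project 7, student 3–project 2, student 4–project 5, student 5–project 3.
The set {student 2, student 4, student 5, student 6, student 7} has only 3 neighbours ({project 3, project 5, project 7}), so by Hall's theorem at most 5 of the 7 students can be matched.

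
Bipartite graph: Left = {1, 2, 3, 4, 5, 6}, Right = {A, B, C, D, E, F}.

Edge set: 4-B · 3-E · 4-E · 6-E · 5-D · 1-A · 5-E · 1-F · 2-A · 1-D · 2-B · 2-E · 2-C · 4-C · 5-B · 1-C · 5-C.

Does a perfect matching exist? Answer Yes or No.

The set {3, 6} has only 1 neighbour ({E}), so by Hall's theorem at most 5 of the 6 left vertices can be matched.
Hence no matching covers every left vertex.

No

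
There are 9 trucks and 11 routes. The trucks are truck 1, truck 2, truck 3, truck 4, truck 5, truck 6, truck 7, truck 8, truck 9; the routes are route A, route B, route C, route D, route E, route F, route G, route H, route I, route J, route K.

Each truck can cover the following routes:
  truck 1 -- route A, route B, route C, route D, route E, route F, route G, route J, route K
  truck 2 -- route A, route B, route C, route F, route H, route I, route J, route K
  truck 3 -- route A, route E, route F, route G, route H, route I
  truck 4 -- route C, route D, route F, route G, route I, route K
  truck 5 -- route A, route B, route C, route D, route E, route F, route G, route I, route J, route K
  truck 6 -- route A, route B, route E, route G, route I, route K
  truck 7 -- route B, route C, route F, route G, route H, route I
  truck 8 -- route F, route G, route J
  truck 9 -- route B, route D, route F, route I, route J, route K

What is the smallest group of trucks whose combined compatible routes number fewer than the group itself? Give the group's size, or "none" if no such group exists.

A matching saturating every truck exists, for instance truck 1→route C, truck 2→route H, truck 3→route E, truck 4→route D, truck 5→route G, truck 6→route K, truck 7→route I, truck 8→route F, truck 9→route J.
By Hall's marriage theorem, this means |N(S)| ≥ |S| for every subset S, so no violating subset exists.

none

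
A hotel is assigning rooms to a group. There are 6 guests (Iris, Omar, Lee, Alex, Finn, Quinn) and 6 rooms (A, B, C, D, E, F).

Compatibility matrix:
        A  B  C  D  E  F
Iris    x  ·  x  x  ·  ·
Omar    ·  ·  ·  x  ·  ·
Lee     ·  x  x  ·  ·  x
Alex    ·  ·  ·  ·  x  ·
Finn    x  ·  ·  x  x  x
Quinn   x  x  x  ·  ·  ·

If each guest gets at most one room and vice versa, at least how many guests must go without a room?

0

One maximum matching: Iris→C, Omar→D, Lee→F, Alex→E, Finn→A, Quinn→B.
All 6 guests are matched, so no larger matching exists.
That matches 6 of the 6, leaving 0 unmatched; no matching can do better.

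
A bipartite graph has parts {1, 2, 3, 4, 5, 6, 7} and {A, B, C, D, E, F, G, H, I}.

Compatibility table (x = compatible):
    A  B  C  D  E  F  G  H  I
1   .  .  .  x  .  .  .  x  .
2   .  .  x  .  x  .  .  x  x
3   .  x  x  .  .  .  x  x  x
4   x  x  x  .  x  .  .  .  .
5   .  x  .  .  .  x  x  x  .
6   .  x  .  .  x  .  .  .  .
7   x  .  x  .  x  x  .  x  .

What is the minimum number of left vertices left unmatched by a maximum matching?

0

A valid assignment of size 7: 1–D, 2–C, 3–G, 4–E, 5–F, 6–B, 7–A.
All 7 left vertices are matched, so no larger matching exists.
That matches 7 of the 7, leaving 0 unmatched; no matching can do better.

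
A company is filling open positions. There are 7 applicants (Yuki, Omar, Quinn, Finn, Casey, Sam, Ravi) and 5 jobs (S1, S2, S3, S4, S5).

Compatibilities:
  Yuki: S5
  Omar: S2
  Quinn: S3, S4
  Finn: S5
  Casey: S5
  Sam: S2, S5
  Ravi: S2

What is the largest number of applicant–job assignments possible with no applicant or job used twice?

A valid assignment of size 3: Yuki→S5, Omar→S2, Quinn→S4.
The set {Yuki, Omar, Finn, Casey, Sam, Ravi} has only 2 neighbours ({S2, S5}), so by Hall's theorem at most 3 of the 7 applicants can be matched.

3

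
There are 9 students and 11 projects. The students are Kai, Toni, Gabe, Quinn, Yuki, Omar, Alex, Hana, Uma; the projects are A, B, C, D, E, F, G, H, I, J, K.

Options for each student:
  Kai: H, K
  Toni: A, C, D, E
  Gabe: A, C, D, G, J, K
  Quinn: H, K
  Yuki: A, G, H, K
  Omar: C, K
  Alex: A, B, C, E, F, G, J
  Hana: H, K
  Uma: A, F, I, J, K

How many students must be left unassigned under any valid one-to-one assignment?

1

For example, pair Kai→K, Toni→E, Gabe→D, Quinn→H, Yuki→A, Omar→C, Alex→G, Uma→J.
The set {Kai, Quinn, Hana} has only 2 neighbours ({H, K}), so by Hall's theorem at most 8 of the 9 students can be matched.
That matches 8 of the 9, leaving 1 unmatched; no matching can do better.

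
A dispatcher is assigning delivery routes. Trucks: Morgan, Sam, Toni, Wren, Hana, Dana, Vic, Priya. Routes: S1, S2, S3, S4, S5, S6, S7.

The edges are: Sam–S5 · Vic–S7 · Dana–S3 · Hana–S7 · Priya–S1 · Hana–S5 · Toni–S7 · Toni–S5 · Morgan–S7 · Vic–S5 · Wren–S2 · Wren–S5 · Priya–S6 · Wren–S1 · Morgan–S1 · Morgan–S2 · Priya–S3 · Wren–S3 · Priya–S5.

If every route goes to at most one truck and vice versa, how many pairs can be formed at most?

6

One maximum matching: Morgan→S1, Sam→S5, Toni→S7, Wren→S2, Dana→S3, Priya→S6.
The set {Sam, Toni, Hana, Vic} has only 2 neighbours ({S5, S7}), so by Hall's theorem at most 6 of the 8 trucks can be matched.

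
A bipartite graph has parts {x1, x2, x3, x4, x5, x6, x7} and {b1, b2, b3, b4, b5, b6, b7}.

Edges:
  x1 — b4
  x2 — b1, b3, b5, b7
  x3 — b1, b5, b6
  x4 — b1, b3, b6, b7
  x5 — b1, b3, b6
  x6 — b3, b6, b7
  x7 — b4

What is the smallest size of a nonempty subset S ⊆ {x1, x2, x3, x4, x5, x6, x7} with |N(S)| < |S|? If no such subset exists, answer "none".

2

Take S = {x1, x7}. Its neighbourhood is {b4}, so |N(S)| = 1 < |S| = 2.
No single vertex violates Hall's condition since each has at least one neighbour, so 2 is the minimum.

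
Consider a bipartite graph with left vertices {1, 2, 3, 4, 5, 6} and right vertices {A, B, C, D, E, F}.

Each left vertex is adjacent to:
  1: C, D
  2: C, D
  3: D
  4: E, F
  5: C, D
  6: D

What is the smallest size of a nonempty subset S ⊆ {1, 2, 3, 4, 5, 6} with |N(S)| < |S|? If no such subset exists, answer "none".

2

Take S = {3, 6}. Its neighbourhood is {D}, so |N(S)| = 1 < |S| = 2.
No single vertex violates Hall's condition since each has at least one neighbour, so 2 is the minimum.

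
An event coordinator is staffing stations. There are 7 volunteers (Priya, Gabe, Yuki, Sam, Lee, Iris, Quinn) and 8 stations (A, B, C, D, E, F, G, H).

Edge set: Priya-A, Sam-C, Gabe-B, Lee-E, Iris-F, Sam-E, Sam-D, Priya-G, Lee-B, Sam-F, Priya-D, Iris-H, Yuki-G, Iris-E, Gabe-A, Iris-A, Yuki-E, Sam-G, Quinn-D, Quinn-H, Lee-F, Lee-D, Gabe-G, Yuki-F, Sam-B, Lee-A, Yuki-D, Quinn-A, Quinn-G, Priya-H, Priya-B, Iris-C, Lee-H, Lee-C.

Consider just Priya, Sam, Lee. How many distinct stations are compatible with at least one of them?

8

The union of neighbours of {Priya, Sam, Lee} is {A, B, C, D, E, F, G, H}, which has 8 elements.
Since |N(S)| = 8 ≥ |S| = 3, Hall's condition holds for this subset.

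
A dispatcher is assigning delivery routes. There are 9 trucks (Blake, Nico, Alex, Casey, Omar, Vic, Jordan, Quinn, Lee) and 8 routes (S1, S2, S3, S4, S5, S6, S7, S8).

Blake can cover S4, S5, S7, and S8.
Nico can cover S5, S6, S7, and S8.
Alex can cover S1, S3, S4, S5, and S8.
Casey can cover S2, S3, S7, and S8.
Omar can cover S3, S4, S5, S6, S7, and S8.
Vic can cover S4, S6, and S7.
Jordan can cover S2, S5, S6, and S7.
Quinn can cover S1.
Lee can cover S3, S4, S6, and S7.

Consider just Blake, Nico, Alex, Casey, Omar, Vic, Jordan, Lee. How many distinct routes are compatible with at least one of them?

The union of neighbours of {Blake, Nico, Alex, Casey, Omar, Vic, Jordan, Lee} is {S1, S2, S3, S4, S5, S6, S7, S8}, which has 8 elements.
Since |N(S)| = 8 ≥ |S| = 8, Hall's condition holds for this subset.

8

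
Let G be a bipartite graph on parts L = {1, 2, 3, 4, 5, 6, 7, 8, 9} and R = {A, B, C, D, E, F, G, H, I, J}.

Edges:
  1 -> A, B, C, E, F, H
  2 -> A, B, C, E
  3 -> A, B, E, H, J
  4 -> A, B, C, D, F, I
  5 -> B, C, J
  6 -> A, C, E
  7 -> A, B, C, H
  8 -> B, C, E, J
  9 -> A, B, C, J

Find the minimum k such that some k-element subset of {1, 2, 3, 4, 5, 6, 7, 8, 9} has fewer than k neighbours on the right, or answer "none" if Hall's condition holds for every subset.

7

Take S = {2, 3, 5, 6, 7, 8, 9}. Its neighbourhood is {A, B, C, E, H, J}, so |N(S)| = 6 < |S| = 7.
Every subset of size less than 7 has at least as many neighbours as members, so 7 is the minimum.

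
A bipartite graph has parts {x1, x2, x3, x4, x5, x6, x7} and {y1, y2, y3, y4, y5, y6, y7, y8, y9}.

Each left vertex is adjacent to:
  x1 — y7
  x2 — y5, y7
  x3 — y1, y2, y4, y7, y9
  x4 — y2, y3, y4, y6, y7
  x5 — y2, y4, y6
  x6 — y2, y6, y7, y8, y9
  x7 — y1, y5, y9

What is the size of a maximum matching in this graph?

7

A valid assignment of size 7: x1→y7, x2→y5, x3→y9, x4→y4, x5→y2, x6→y6, x7→y1.
This saturates every left vertex, so 7 is the maximum.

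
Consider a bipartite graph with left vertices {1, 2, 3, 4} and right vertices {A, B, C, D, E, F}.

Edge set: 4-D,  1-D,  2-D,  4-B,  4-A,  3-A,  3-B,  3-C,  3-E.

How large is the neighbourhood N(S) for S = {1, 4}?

3

The union of neighbours of {1, 4} is {A, B, D}, which has 3 elements.
Since |N(S)| = 3 ≥ |S| = 2, Hall's condition holds for this subset.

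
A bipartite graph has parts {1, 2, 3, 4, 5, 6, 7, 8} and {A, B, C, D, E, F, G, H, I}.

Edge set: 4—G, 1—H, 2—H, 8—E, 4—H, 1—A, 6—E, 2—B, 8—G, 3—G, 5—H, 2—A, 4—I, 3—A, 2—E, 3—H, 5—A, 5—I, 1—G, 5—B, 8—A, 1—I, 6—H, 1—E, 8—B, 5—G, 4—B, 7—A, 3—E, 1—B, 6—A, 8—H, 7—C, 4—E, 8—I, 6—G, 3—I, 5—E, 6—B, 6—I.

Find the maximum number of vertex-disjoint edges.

7

A valid assignment of size 7: 1→E, 2→B, 3→I, 4→H, 5→A, 6→G, 7→C.
The set {1, 2, 3, 4, 5, 6, 8} has only 6 neighbours ({A, B, E, G, H, I}), so by Hall's theorem at most 7 of the 8 left vertices can be matched.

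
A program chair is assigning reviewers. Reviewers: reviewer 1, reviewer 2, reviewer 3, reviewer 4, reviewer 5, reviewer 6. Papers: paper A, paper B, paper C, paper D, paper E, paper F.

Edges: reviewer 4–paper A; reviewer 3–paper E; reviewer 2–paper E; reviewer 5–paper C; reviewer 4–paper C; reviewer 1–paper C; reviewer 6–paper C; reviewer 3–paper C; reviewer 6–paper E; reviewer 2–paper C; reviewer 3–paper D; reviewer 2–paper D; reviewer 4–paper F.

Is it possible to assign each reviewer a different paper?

No

The set {reviewer 1, reviewer 2, reviewer 3, reviewer 5, reviewer 6} has only 3 neighbours ({paper C, paper D, paper E}), so by Hall's theorem at most 4 of the 6 reviewers can be matched.
Hence no matching covers every reviewer.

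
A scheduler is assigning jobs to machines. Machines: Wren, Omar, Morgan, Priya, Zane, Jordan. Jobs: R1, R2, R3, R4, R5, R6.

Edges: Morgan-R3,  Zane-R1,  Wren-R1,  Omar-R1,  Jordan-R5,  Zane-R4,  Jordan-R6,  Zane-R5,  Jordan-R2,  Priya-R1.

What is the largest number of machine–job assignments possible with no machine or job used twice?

For example, pair Wren-R1, Morgan-R3, Zane-R4, Jordan-R5.
The set {Wren, Omar, Priya} has only 1 neighbour ({R1}), so by Hall's theorem at most 4 of the 6 machines can be matched.

4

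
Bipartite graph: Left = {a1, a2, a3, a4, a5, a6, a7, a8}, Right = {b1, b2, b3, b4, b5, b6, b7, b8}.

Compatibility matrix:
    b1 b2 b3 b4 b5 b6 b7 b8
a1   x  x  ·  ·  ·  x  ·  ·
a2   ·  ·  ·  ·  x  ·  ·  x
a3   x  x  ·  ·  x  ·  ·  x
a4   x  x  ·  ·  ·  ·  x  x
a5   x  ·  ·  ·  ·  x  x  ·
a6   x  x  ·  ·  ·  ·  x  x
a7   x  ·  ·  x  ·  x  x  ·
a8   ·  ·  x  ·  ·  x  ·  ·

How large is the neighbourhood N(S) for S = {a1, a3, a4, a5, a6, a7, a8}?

The union of neighbours of {a1, a3, a4, a5, a6, a7, a8} is {b1, b2, b3, b4, b5, b6, b7, b8}, which has 8 elements.
Since |N(S)| = 8 ≥ |S| = 7, Hall's condition holds for this subset.

8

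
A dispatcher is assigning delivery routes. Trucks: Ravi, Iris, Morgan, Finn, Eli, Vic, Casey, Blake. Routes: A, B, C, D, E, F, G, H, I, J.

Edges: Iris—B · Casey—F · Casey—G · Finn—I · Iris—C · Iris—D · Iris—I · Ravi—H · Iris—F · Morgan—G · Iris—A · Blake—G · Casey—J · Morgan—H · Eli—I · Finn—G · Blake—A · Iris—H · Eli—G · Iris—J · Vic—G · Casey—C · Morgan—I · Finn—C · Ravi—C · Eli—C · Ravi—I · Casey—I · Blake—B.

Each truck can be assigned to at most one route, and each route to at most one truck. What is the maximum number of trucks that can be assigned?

7

For example, pair Ravi–I, Iris–A, Morgan–H, Finn–G, Eli–C, Casey–J, Blake–B.
The set {Ravi, Morgan, Finn, Eli, Vic} has only 4 neighbours ({C, G, H, I}), so by Hall's theorem at most 7 of the 8 trucks can be matched.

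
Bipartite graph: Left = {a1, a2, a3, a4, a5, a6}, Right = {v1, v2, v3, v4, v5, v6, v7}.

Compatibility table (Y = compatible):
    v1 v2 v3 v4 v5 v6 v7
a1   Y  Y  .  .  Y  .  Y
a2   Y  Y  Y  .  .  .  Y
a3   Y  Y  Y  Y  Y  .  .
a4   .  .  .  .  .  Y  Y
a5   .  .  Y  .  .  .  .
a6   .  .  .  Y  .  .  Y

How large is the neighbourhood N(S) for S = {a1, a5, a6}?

The union of neighbours of {a1, a5, a6} is {v1, v2, v3, v4, v5, v7}, which has 6 elements.
Since |N(S)| = 6 ≥ |S| = 3, Hall's condition holds for this subset.

6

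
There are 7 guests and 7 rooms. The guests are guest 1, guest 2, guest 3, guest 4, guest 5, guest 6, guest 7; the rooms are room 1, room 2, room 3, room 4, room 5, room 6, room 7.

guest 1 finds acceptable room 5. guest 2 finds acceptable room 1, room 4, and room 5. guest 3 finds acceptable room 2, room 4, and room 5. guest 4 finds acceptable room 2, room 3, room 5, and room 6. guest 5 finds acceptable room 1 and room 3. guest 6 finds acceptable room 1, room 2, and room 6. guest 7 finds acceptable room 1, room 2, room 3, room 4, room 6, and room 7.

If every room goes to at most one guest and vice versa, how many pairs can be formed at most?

7

For example, pair guest 1–room 5, guest 2–room 4, guest 3–room 2, guest 4–room 3, guest 5–room 1, guest 6–room 6, guest 7–room 7.
This saturates every guest, so 7 is the maximum.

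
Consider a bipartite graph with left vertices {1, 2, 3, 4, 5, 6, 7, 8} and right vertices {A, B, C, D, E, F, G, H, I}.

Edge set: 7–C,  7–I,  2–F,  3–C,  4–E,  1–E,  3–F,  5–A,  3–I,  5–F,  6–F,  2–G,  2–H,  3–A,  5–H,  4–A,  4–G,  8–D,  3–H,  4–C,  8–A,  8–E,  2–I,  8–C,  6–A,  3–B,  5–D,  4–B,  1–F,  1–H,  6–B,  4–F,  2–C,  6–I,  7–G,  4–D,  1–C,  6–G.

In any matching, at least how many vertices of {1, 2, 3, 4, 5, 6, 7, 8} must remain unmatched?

For example, pair 1→H, 2→F, 3→A, 4→G, 5→D, 6→B, 7→C, 8→E.
This saturates every left vertex, so 8 is the maximum.
That matches 8 of the 8, leaving 0 unmatched; no matching can do better.

0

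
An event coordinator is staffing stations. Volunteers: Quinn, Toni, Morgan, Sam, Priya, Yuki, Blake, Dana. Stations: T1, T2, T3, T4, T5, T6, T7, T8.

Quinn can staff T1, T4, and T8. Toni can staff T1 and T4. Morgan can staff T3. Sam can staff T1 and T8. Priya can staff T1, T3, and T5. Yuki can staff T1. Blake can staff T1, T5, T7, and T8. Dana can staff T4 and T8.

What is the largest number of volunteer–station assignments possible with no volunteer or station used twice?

6

A valid assignment of size 6: Quinn-T1, Toni-T4, Morgan-T3, Sam-T8, Priya-T5, Blake-T7.
The set {Quinn, Toni, Sam, Yuki, Dana} has only 3 neighbours ({T1, T4, T8}), so by Hall's theorem at most 6 of the 8 volunteers can be matched.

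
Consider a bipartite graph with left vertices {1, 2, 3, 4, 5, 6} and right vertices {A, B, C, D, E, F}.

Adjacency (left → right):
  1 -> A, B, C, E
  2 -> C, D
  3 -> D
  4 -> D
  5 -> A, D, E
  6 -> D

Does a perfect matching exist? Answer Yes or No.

The set {3, 4, 6} has only 1 neighbour ({D}), so by Hall's theorem at most 4 of the 6 left vertices can be matched.
Hence no matching covers every left vertex.

No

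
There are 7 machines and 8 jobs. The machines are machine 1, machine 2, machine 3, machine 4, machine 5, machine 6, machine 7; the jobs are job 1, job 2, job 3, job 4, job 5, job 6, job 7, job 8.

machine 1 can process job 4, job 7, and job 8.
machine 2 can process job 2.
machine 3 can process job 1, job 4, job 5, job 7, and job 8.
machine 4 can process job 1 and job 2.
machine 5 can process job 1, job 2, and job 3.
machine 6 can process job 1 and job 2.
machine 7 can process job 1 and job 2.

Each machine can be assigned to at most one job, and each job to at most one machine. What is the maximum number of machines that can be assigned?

For example, pair machine 1–job 4, machine 2–job 2, machine 3–job 5, machine 4–job 1, machine 5–job 3.
The set {machine 2, machine 4, machine 6, machine 7} has only 2 neighbours ({job 1, job 2}), so by Hall's theorem at most 5 of the 7 machines can be matched.

5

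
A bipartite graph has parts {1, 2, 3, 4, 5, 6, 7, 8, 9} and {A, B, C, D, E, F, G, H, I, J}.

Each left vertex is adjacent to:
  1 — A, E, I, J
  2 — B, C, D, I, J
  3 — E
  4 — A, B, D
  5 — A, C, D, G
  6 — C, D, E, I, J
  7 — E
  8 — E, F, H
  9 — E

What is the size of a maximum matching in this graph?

7

A valid assignment of size 7: 1–I, 2–B, 3–E, 4–D, 5–G, 6–J, 8–H.
The set {3, 7, 9} has only 1 neighbour ({E}), so by Hall's theorem at most 7 of the 9 left vertices can be matched.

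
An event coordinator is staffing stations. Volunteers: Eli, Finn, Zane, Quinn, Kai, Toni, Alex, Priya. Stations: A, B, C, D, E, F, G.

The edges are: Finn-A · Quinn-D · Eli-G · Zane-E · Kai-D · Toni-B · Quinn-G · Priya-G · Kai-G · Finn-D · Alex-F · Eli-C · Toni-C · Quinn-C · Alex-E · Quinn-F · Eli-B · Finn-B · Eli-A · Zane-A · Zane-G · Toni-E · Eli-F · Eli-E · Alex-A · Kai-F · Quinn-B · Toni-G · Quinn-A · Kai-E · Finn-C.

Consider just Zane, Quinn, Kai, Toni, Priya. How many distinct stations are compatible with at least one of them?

The union of neighbours of {Zane, Quinn, Kai, Toni, Priya} is {A, B, C, D, E, F, G}, which has 7 elements.
Since |N(S)| = 7 ≥ |S| = 5, Hall's condition holds for this subset.

7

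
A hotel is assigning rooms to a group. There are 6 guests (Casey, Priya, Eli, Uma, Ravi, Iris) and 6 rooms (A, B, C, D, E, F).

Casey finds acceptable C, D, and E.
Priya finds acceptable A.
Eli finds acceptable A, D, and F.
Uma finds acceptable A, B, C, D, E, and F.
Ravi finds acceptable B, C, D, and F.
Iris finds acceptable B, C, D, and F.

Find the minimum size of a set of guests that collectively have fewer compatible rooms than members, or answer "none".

none

A matching saturating every guest exists, for instance Casey→C, Priya→A, Eli→D, Uma→E, Ravi→F, Iris→B.
By Hall's marriage theorem, this means |N(S)| ≥ |S| for every subset S, so no violating subset exists.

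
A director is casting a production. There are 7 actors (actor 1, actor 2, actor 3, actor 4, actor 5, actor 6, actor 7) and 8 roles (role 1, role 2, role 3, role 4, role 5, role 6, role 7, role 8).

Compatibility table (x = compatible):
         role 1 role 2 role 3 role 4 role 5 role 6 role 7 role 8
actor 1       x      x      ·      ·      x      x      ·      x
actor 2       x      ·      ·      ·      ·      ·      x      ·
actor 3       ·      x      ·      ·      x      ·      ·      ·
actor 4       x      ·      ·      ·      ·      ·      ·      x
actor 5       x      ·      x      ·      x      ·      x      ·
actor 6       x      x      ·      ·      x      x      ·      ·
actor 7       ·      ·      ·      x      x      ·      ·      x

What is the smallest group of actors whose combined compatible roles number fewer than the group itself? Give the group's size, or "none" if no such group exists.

A matching saturating every actor exists, for instance actor 1→role 5, actor 2→role 7, actor 3→role 2, actor 4→role 1, actor 5→role 3, actor 6→role 6, actor 7→role 8.
By Hall's marriage theorem, this means |N(S)| ≥ |S| for every subset S, so no violating subset exists.

none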